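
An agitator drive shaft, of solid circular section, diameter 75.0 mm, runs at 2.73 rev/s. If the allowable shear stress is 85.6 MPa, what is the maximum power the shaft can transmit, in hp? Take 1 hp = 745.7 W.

J = πd⁴/32 = π(0.0750)⁴/32 = 3.106×10^-6 m⁴.
T_max = τ_allow·J/r = 8.56×10^7 × 3.106×10^-6 / 0.0375 = 7091 N·m.
ω = 2π·2.73 = 17.15 rad/s, so P_max = T_max·ω = 1.216×10^5 W.

163 hp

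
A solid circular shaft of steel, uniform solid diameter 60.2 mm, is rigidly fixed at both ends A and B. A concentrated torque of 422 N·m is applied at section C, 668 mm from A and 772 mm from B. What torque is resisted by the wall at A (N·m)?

226 N·m

With uniform GJ and both ends fixed, compatibility θ_AC = θ_CB gives T_A·a = T_B·b, together with T_A + T_B = T₀.
T_A = T₀·b/(a+b) = 422.0·772/1440 = 226.2 N·m; T_B = 195.8 N·m.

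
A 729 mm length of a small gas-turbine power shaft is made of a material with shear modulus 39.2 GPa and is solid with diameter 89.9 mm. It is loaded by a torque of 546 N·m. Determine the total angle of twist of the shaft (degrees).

0.0907°

J = πd⁴/32 = π(0.0899)⁴/32 = 6.413×10^-6 m⁴.
θ = T·L/(G·J) = 546.0 × 0.729 / (39.2×10⁹ × 6.413×10^-6) = 1.583×10^-3 rad.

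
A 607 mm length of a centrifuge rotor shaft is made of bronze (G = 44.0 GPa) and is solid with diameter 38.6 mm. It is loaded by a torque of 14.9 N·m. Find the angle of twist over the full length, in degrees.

J = πd⁴/32 = π(0.0386)⁴/32 = 2.179×10^-7 m⁴.
θ = T·L/(G·J) = 14.90 × 0.607 / (44.0×10⁹ × 2.179×10^-7) = 9.431×10^-4 rad.

0.0540°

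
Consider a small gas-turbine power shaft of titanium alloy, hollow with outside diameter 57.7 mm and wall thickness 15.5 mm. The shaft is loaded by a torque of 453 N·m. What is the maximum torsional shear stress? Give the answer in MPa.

12.6 MPa

J = π(d_o⁴ − d_i⁴)/32 = π(0.0577⁴ − 0.0267⁴)/32 = 1.038×10^-6 m⁴.
τ_max = T·r/J = 453.0 × 0.0289 / 1.038×10^-6 = 1.259×10^7 Pa.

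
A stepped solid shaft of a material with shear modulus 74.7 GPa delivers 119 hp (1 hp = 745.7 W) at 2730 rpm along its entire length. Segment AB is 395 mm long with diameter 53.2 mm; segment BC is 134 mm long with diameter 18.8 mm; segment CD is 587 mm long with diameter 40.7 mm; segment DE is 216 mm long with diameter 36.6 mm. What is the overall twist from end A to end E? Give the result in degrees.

3.53°

ω = 2π·2730/60 = 285.9 rad/s, so T = P/ω = 119×745.7 / 285.9 = 310.4 N·m.
J_AB = π(0.0532)⁴/32 = 7.86×10^-7 m⁴; J_BC = π(0.0188)⁴/32 = 1.23×10^-8 m⁴; J_CD = π(0.0407)⁴/32 = 2.69×10^-7 m⁴; J_DE = π(0.0366)⁴/32 = 1.76×10^-7 m⁴.
θ = (T/G)·Σ L_i/J_i = (310.4/74.7×10⁹)·(0.395/7.86×10^-7 + 0.134/1.23×10^-8 + 0.587/2.69×10^-7 + 0.216/1.76×10^-7) = 0.06164 rad.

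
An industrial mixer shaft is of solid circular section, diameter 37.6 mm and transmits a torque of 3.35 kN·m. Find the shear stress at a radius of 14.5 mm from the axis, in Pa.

J = πd⁴/32 = π(0.0376)⁴/32 = 1.962×10^-7 m⁴.
Shear stress varies linearly with radius: τ = T·r/J = 3350 × 0.0145 / 1.962×10^-7 = 2.475×10^8 Pa.

2.48e8 Pa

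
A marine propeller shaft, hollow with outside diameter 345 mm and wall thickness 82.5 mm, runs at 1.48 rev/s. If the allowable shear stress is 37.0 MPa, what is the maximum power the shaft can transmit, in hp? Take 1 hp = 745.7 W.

3440 hp

J = π(d_o⁴ − d_i⁴)/32 = π(0.345⁴ − 0.180⁴)/32 = 1.288×10^-3 m⁴.
T_max = τ_allow·J/r = 3.70×10^7 × 1.288×10^-3 / 0.172 = 276200 N·m.
ω = 2π·1.48 = 9.299 rad/s, so P_max = T_max·ω = 2.569×10^6 W.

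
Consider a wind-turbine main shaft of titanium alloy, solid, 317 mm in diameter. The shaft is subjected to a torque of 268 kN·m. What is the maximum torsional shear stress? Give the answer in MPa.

42.8 MPa

J = πd⁴/32 = π(0.317)⁴/32 = 9.914×10^-4 m⁴.
τ_max = T·r/J = 268000 × 0.159 / 9.914×10^-4 = 4.285×10^7 Pa.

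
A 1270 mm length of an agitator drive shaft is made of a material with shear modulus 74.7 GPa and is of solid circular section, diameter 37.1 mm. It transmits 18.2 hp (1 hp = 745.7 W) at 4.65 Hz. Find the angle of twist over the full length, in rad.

0.0425 rad

ω = 2π·4.65 = 29.22 rad/s, so T = P/ω = 18.2×745.7 / 29.22 = 464.5 N·m.
J = πd⁴/32 = π(0.0371)⁴/32 = 1.860×10^-7 m⁴.
θ = T·L/(G·J) = 464.5 × 1.27 / (74.7×10⁹ × 1.860×10^-7) = 0.04246 rad.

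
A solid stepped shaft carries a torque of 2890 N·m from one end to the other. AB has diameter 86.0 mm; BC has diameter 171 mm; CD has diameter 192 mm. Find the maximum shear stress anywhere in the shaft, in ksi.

Under the same torque, τ_max = 16T/(πd³) is largest where d is smallest — segment AB (d = 86.0 mm).
τ_max = 16·2890/(π·(0.0860)³) = 2.314×10^7 Pa.

3.36 ksi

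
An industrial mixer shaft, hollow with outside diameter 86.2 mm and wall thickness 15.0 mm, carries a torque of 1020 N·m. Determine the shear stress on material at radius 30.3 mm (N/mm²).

6.96 N/mm²

J = π(d_o⁴ − d_i⁴)/32 = π(0.0862⁴ − 0.0562⁴)/32 = 4.441×10^-6 m⁴.
Shear stress varies linearly with radius: τ = T·r/J = 1020 × 0.0303 / 4.441×10^-6 = 6.959×10^6 Pa.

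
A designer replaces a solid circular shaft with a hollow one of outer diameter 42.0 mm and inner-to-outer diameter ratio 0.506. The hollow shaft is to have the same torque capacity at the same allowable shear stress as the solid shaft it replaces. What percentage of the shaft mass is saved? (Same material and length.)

Equal τ_max and T ⇒ the solid shaft needs d_s³ = d_o³(1−k⁴), so d_s = 42.0·(1−0.506⁴)^(1/3) = 41.06 mm.
Area ratio A_h/A_s = d_o²(1−k²)/d_s² = (1−k²)/(1−k⁴)^(2/3) = 0.7784.
Mass saving = 1 − 0.7784 = 22.2 %.

22.2 %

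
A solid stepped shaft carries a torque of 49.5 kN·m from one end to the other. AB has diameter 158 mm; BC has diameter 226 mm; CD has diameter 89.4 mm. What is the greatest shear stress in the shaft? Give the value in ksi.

Under the same torque, τ_max = 16T/(πd³) is largest where d is smallest — segment CD (d = 89.4 mm).
τ_max = 16·49500/(π·(0.0894)³) = 3.528×10^8 Pa.

51.2 ksi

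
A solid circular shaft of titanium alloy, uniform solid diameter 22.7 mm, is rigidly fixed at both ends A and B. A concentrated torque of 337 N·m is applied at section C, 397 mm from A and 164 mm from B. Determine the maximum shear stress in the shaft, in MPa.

104 MPa

With uniform GJ and both ends fixed, compatibility θ_AC = θ_CB gives T_A·a = T_B·b, together with T_A + T_B = T₀.
T_A = T₀·b/(a+b) = 337.0·164/561.0 = 98.52 N·m; T_B = 238.5 N·m.
τ in each portion: τ_AC = 4.29×10^7 Pa, τ_CB = 1.04×10^8 Pa; maximum is in CB.
τ_max = T_CB·r/J = 238.5·0.0113/2.61×10^-8 = 1.038×10^8 Pa.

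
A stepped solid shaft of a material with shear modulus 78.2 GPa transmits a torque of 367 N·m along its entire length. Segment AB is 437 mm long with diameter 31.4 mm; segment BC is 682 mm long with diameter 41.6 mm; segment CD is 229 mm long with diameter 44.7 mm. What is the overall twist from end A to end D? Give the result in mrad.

J_AB = π(0.0314)⁴/32 = 9.54×10^-8 m⁴; J_BC = π(0.0416)⁴/32 = 2.94×10^-7 m⁴; J_CD = π(0.0447)⁴/32 = 3.92×10^-7 m⁴.
θ = (T/G)·Σ L_i/J_i = (367.0/78.2×10⁹)·(0.437/9.54×10^-8 + 0.682/2.94×10^-7 + 0.229/3.92×10^-7) = 0.03512 rad.

35.1 mrad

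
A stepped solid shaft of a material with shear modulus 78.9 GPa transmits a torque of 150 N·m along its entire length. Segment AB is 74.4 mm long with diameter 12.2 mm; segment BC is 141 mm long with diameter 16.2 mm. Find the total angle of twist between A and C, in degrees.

J_AB = π(0.0122)⁴/32 = 2.17×10^-9 m⁴; J_BC = π(0.0162)⁴/32 = 6.76×10^-9 m⁴.
θ = (T/G)·Σ L_i/J_i = (150.0/78.9×10⁹)·(0.0744/2.17×10^-9 + 0.141/6.76×10^-9) = 0.1047 rad.

6.00°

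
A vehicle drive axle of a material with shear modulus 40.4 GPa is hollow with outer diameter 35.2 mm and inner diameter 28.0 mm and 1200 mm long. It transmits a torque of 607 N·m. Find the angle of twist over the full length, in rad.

J = π(d_o⁴ − d_i⁴)/32 = π(0.0352⁴ − 0.0280⁴)/32 = 9.038×10^-8 m⁴.
θ = T·L/(G·J) = 607.0 × 1.20 / (40.4×10⁹ × 9.038×10^-8) = 0.1995 rad.

0.199 rad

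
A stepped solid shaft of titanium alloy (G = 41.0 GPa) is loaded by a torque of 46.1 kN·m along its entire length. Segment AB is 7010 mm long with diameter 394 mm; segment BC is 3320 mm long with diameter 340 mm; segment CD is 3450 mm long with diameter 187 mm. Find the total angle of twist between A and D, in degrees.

2.21°

J_AB = π(0.394)⁴/32 = 2.37×10^-3 m⁴; J_BC = π(0.340)⁴/32 = 1.31×10^-3 m⁴; J_CD = π(0.187)⁴/32 = 1.20×10^-4 m⁴.
θ = (T/G)·Σ L_i/J_i = (46100/41.0×10⁹)·(7.01/2.37×10^-3 + 3.32/1.31×10^-3 + 3.45/1.20×10^-4) = 0.03849 rad.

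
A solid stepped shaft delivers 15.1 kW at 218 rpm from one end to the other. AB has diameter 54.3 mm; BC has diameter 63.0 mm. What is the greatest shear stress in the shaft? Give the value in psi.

3050 psi

ω = 2π·218/60 = 22.83 rad/s, so T = P/ω = 15.1×10³ / 22.83 = 661.4 N·m.
Under the same torque, τ_max = 16T/(πd³) is largest where d is smallest — segment AB (d = 54.3 mm).
τ_max = 16·661.4/(π·(0.0543)³) = 2.104×10^7 Pa.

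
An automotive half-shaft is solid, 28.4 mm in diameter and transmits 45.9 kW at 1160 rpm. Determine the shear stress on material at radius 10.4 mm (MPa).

ω = 2π·1160/60 = 121.5 rad/s, so T = P/ω = 45.9×10³ / 121.5 = 377.9 N·m.
J = πd⁴/32 = π(0.0284)⁴/32 = 6.387×10^-8 m⁴.
Shear stress varies linearly with radius: τ = T·r/J = 377.9 × 0.0104 / 6.387×10^-8 = 6.153×10^7 Pa.

61.5 MPa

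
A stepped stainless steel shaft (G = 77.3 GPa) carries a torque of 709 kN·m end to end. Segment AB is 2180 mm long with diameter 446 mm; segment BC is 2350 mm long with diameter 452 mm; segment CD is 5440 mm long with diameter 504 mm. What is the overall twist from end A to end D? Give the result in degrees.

1.05°

J_AB = π(0.446)⁴/32 = 3.88×10^-3 m⁴; J_BC = π(0.452)⁴/32 = 4.10×10^-3 m⁴; J_CD = π(0.504)⁴/32 = 6.33×10^-3 m⁴.
θ = (T/G)·Σ L_i/J_i = (709000/77.3×10⁹)·(2.18/3.88×10^-3 + 2.35/4.10×10^-3 + 5.44/6.33×10^-3) = 0.01828 rad.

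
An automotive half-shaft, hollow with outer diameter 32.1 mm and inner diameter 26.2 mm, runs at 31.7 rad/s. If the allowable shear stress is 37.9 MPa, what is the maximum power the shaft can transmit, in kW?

J = π(d_o⁴ − d_i⁴)/32 = π(0.0321⁴ − 0.0262⁴)/32 = 5.798×10^-8 m⁴.
T_max = τ_allow·J/r = 3.79×10^7 × 5.798×10^-8 / 0.0161 = 136.9 N·m.
ω = 31.7 rad/s, so P_max = T_max·ω = 4340 W.

4.34 kW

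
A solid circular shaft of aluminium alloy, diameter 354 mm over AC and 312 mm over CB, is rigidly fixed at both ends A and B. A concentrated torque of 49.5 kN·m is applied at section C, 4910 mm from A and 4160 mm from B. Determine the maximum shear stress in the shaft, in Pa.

3.45e6 Pa

Compatibility: T_A·a/J_AC = T_B·b/J_CB with T_A + T_B = T₀.
J_AC = 1.54×10^-3 m⁴, J_CB = 9.30×10^-4 m⁴, so T_A = T₀·(J_AC/a)/((J_AC/a)+(J_CB/b)) = 28910 N·m, T_B = 20590 N·m.
τ in each portion: τ_AC = 3.32×10^6 Pa, τ_CB = 3.45×10^6 Pa; maximum is in CB.
τ_max = T_CB·r/J = 20590·0.156/9.30×10^-4 = 3.453×10^6 Pa.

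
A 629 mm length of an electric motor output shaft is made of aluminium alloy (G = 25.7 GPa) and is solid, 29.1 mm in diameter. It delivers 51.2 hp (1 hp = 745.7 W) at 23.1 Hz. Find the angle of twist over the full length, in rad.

0.0915 rad

ω = 2π·23.1 = 145.1 rad/s, so T = P/ω = 51.2×745.7 / 145.1 = 263.1 N·m.
J = πd⁴/32 = π(0.0291)⁴/32 = 7.040×10^-8 m⁴.
θ = T·L/(G·J) = 263.1 × 0.629 / (25.7×10⁹ × 7.040×10^-8) = 0.09145 rad.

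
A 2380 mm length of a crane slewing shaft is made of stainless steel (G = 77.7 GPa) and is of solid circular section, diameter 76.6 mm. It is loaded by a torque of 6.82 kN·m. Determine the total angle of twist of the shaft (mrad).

61.8 mrad

J = πd⁴/32 = π(0.0766)⁴/32 = 3.380×10^-6 m⁴.
θ = T·L/(G·J) = 6820 × 2.38 / (77.7×10⁹ × 3.380×10^-6) = 0.06181 rad.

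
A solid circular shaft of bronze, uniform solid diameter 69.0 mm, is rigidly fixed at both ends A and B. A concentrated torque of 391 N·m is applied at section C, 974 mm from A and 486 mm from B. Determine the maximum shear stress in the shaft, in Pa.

With uniform GJ and both ends fixed, compatibility θ_AC = θ_CB gives T_A·a = T_B·b, together with T_A + T_B = T₀.
T_A = T₀·b/(a+b) = 391.0·486/1460 = 130.2 N·m; T_B = 260.8 N·m.
τ in each portion: τ_AC = 2.02×10^6 Pa, τ_CB = 4.04×10^6 Pa; maximum is in CB.
τ_max = T_CB·r/J = 260.8·0.0345/2.23×10^-6 = 4.044×10^6 Pa.

4.04e6 Pa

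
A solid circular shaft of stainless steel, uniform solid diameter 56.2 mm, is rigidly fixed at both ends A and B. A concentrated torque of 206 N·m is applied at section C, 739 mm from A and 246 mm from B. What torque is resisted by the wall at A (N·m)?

With uniform GJ and both ends fixed, compatibility θ_AC = θ_CB gives T_A·a = T_B·b, together with T_A + T_B = T₀.
T_A = T₀·b/(a+b) = 206.0·246/985.0 = 51.45 N·m; T_B = 154.6 N·m.

51.4 N·m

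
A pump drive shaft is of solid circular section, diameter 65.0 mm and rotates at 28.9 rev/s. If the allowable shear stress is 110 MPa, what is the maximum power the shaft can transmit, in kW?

1080 kW

J = πd⁴/32 = π(0.0650)⁴/32 = 1.752×10^-6 m⁴.
T_max = τ_allow·J/r = 1.10×10^8 × 1.752×10^-6 / 0.0325 = 5931 N·m.
ω = 2π·28.9 = 181.6 rad/s, so P_max = T_max·ω = 1.077×10^6 W.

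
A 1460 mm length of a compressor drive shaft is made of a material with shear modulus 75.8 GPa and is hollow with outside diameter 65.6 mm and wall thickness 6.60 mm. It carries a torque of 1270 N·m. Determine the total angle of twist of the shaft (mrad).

22.7 mrad

J = π(d_o⁴ − d_i⁴)/32 = π(0.0656⁴ − 0.0524⁴)/32 = 1.078×10^-6 m⁴.
θ = T·L/(G·J) = 1270 × 1.46 / (75.8×10⁹ × 1.078×10^-6) = 0.02269 rad.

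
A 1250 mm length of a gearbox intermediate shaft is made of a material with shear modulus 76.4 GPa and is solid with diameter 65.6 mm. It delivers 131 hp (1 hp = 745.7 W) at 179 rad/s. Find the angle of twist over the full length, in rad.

ω = 179 rad/s, so T = P/ω = 131×745.7 / 179.0 = 545.7 N·m.
J = πd⁴/32 = π(0.0656)⁴/32 = 1.818×10^-6 m⁴.
θ = T·L/(G·J) = 545.7 × 1.25 / (76.4×10⁹ × 1.818×10^-6) = 4.911×10^-3 rad.

0.00491 rad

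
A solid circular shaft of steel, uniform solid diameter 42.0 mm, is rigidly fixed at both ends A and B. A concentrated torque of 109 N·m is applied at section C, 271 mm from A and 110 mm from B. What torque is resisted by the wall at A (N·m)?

With uniform GJ and both ends fixed, compatibility θ_AC = θ_CB gives T_A·a = T_B·b, together with T_A + T_B = T₀.
T_A = T₀·b/(a+b) = 109.0·110/381.0 = 31.47 N·m; T_B = 77.53 N·m.

31.5 N·m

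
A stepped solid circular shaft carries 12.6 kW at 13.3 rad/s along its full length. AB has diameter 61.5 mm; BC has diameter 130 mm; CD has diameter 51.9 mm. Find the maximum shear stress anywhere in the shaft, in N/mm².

ω = 13.3 rad/s, so T = P/ω = 12.6×10³ / 13.30 = 947.4 N·m.
Under the same torque, τ_max = 16T/(πd³) is largest where d is smallest — segment CD (d = 51.9 mm).
τ_max = 16·947.4/(π·(0.0519)³) = 3.451×10^7 Pa.

34.5 N/mm²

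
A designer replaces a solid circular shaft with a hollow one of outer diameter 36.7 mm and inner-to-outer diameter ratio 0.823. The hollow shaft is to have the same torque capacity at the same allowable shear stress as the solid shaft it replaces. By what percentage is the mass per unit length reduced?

Equal τ_max and T ⇒ the solid shaft needs d_s³ = d_o³(1−k⁴), so d_s = 36.7·(1−0.823⁴)^(1/3) = 29.91 mm.
Area ratio A_h/A_s = d_o²(1−k²)/d_s² = (1−k²)/(1−k⁴)^(2/3) = 0.4859.
Mass saving = 1 − 0.4859 = 51.4 %.

51.4 %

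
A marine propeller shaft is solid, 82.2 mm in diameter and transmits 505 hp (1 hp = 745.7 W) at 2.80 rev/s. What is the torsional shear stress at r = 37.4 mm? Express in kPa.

179000 kPa

ω = 2π·2.80 = 17.59 rad/s, so T = P/ω = 505×745.7 / 17.59 = 21410 N·m.
J = πd⁴/32 = π(0.0822)⁴/32 = 4.482×10^-6 m⁴.
Shear stress varies linearly with radius: τ = T·r/J = 21410 × 0.0374 / 4.482×10^-6 = 1.786×10^8 Pa.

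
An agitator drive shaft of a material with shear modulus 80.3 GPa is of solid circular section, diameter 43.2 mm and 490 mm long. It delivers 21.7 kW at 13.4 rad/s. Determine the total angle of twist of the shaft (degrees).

1.66°

ω = 13.4 rad/s, so T = P/ω = 21.7×10³ / 13.40 = 1619 N·m.
J = πd⁴/32 = π(0.0432)⁴/32 = 3.419×10^-7 m⁴.
θ = T·L/(G·J) = 1619 × 0.490 / (80.3×10⁹ × 3.419×10^-7) = 0.02890 rad.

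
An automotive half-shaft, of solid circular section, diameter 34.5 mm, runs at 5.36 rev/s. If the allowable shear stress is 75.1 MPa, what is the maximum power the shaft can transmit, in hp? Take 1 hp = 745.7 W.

J = πd⁴/32 = π(0.0345)⁴/32 = 1.391×10^-7 m⁴.
T_max = τ_allow·J/r = 7.51×10^7 × 1.391×10^-7 / 0.0173 = 605.5 N·m.
ω = 2π·5.36 = 33.68 rad/s, so P_max = T_max·ω = 2.039×10^4 W.

27.3 hp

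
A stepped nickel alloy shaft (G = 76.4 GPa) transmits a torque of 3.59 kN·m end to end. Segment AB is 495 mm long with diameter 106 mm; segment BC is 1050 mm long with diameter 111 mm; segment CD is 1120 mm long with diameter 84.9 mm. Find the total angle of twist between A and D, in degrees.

0.888°

J_AB = π(0.106)⁴/32 = 1.24×10^-5 m⁴; J_BC = π(0.111)⁴/32 = 1.49×10^-5 m⁴; J_CD = π(0.0849)⁴/32 = 5.10×10^-6 m⁴.
θ = (T/G)·Σ L_i/J_i = (3590/76.4×10⁹)·(0.495/1.24×10^-5 + 1.05/1.49×10^-5 + 1.12/5.10×10^-6) = 0.01551 rad.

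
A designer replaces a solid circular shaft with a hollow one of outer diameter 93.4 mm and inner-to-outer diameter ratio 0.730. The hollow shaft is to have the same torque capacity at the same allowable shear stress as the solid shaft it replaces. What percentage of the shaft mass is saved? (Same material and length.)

Equal τ_max and T ⇒ the solid shaft needs d_s³ = d_o³(1−k⁴), so d_s = 93.4·(1−0.730⁴)^(1/3) = 83.56 mm.
Area ratio A_h/A_s = d_o²(1−k²)/d_s² = (1−k²)/(1−k⁴)^(2/3) = 0.5836.
Mass saving = 1 − 0.5836 = 41.6 %.

41.6 %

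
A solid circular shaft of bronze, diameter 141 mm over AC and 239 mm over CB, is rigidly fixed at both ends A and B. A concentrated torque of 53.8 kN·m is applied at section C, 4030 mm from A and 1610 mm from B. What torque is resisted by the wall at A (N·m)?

2480 N·m

Compatibility: T_A·a/J_AC = T_B·b/J_CB with T_A + T_B = T₀.
J_AC = 3.88×10^-5 m⁴, J_CB = 3.20×10^-4 m⁴, so T_A = T₀·(J_AC/a)/((J_AC/a)+(J_CB/b)) = 2483 N·m, T_B = 51320 N·m.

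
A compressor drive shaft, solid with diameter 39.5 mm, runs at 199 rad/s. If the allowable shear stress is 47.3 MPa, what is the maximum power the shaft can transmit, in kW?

J = πd⁴/32 = π(0.0395)⁴/32 = 2.390×10^-7 m⁴.
T_max = τ_allow·J/r = 4.73×10^7 × 2.390×10^-7 / 0.0198 = 572.4 N·m.
ω = 199 rad/s, so P_max = T_max·ω = 1.139×10^5 W.

114 kW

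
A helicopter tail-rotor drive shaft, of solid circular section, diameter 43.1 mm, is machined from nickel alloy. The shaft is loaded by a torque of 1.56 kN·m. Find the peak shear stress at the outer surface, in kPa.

J = πd⁴/32 = π(0.0431)⁴/32 = 3.388×10^-7 m⁴.
τ_max = T·r/J = 1560 × 0.0215 / 3.388×10^-7 = 9.923×10^7 Pa.

99200 kPa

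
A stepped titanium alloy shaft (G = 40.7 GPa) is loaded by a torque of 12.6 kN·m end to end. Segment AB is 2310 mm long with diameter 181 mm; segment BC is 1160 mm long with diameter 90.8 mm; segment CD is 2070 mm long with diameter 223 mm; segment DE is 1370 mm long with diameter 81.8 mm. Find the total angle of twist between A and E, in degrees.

9.15°

J_AB = π(0.181)⁴/32 = 1.05×10^-4 m⁴; J_BC = π(0.0908)⁴/32 = 6.67×10^-6 m⁴; J_CD = π(0.223)⁴/32 = 2.43×10^-4 m⁴; J_DE = π(0.0818)⁴/32 = 4.40×10^-6 m⁴.
θ = (T/G)·Σ L_i/J_i = (12600/40.7×10⁹)·(2.31/1.05×10^-4 + 1.16/6.67×10^-6 + 2.07/2.43×10^-4 + 1.37/4.40×10^-6) = 0.1597 rad.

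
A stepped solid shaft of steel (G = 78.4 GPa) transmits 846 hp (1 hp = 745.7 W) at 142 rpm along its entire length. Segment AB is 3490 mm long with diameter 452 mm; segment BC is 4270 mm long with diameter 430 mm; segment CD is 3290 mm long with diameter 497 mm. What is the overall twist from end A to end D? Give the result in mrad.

ω = 2π·142/60 = 14.87 rad/s, so T = P/ω = 846×745.7 / 14.87 = 42420 N·m.
J_AB = π(0.452)⁴/32 = 4.10×10^-3 m⁴; J_BC = π(0.430)⁴/32 = 3.36×10^-3 m⁴; J_CD = π(0.497)⁴/32 = 5.99×10^-3 m⁴.
θ = (T/G)·Σ L_i/J_i = (42420/78.4×10⁹)·(3.49/4.10×10^-3 + 4.27/3.36×10^-3 + 3.29/5.99×10^-3) = 1.447×10^-3 rad.

1.45 mrad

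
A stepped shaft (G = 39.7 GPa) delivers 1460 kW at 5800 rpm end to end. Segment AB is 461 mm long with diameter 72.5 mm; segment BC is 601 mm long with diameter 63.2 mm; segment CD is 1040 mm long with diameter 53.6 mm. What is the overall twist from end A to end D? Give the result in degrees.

6.37°

ω = 2π·5800/60 = 607.4 rad/s, so T = P/ω = 1460×10³ / 607.4 = 2404 N·m.
J_AB = π(0.0725)⁴/32 = 2.71×10^-6 m⁴; J_BC = π(0.0632)⁴/32 = 1.57×10^-6 m⁴; J_CD = π(0.0536)⁴/32 = 8.10×10^-7 m⁴.
θ = (T/G)·Σ L_i/J_i = (2404/39.7×10⁹)·(0.461/2.71×10^-6 + 0.601/1.57×10^-6 + 1.04/8.10×10^-7) = 0.1112 rad.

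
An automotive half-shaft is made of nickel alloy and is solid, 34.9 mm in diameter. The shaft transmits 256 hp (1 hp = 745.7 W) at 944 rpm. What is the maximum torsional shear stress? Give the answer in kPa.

231000 kPa

ω = 2π·944/60 = 98.86 rad/s, so T = P/ω = 256×745.7 / 98.86 = 1931 N·m.
J = πd⁴/32 = π(0.0349)⁴/32 = 1.456×10^-7 m⁴.
τ_max = T·r/J = 1931 × 0.0175 / 1.456×10^-7 = 2.314×10^8 Pa.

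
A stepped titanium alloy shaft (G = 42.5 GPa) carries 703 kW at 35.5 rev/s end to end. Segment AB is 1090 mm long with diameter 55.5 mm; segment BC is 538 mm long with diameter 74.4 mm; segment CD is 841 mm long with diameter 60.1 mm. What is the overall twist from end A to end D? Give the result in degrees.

8.52°

ω = 2π·35.5 = 223.1 rad/s, so T = P/ω = 703×10³ / 223.1 = 3152 N·m.
J_AB = π(0.0555)⁴/32 = 9.31×10^-7 m⁴; J_BC = π(0.0744)⁴/32 = 3.01×10^-6 m⁴; J_CD = π(0.0601)⁴/32 = 1.28×10^-6 m⁴.
θ = (T/G)·Σ L_i/J_i = (3152/42.5×10⁹)·(1.09/9.31×10^-7 + 0.538/3.01×10^-6 + 0.841/1.28×10^-6) = 0.1487 rad.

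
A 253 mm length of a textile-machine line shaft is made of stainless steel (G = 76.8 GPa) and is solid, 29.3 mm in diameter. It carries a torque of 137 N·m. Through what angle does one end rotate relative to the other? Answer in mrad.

J = πd⁴/32 = π(0.0293)⁴/32 = 7.236×10^-8 m⁴.
θ = T·L/(G·J) = 137.0 × 0.253 / (76.8×10⁹ × 7.236×10^-8) = 6.237×10^-3 rad.

6.24 mrad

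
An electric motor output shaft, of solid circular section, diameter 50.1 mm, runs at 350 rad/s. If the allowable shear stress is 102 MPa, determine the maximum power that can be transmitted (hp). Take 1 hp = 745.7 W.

J = πd⁴/32 = π(0.0501)⁴/32 = 6.185×10^-7 m⁴.
T_max = τ_allow·J/r = 1.02×10^8 × 6.185×10^-7 / 0.0250 = 2519 N·m.
ω = 350 rad/s, so P_max = T_max·ω = 8.815×10^5 W.

1180 hp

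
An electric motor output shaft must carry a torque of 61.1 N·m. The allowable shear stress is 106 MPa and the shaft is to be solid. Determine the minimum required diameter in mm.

For a solid shaft τ_max = 16T/(πd³), so d = (16T/(π τ_allow))^(1/3) = (16·61.10/(π·1.06×10^8))^(1/3) = 0.01432 m.

14.3 mm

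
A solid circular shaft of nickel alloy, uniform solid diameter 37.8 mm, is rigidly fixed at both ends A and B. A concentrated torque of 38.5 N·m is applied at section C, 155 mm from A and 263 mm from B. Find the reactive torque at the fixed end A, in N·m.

24.2 N·m

With uniform GJ and both ends fixed, compatibility θ_AC = θ_CB gives T_A·a = T_B·b, together with T_A + T_B = T₀.
T_A = T₀·b/(a+b) = 38.50·263/418.0 = 24.22 N·m; T_B = 14.28 N·m.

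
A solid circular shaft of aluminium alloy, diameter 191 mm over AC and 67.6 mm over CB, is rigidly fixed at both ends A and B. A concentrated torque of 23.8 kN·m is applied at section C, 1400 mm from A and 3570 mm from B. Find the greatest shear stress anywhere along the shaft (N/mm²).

17.3 N/mm²

Compatibility: T_A·a/J_AC = T_B·b/J_CB with T_A + T_B = T₀.
J_AC = 1.31×10^-4 m⁴, J_CB = 2.05×10^-6 m⁴, so T_A = T₀·(J_AC/a)/((J_AC/a)+(J_CB/b)) = 23650 N·m, T_B = 145.6 N·m.
τ in each portion: τ_AC = 1.73×10^7 Pa, τ_CB = 2.40×10^6 Pa; maximum is in AC.
τ_max = T_AC·r/J = 23650·0.0955/1.31×10^-4 = 1.729×10^7 Pa.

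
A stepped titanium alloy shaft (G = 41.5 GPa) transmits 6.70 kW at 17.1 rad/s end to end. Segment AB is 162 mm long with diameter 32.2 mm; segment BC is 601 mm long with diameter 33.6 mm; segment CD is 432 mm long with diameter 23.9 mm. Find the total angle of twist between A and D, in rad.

ω = 17.1 rad/s, so T = P/ω = 6.70×10³ / 17.10 = 391.8 N·m.
J_AB = π(0.0322)⁴/32 = 1.06×10^-7 m⁴; J_BC = π(0.0336)⁴/32 = 1.25×10^-7 m⁴; J_CD = π(0.0239)⁴/32 = 3.20×10^-8 m⁴.
θ = (T/G)·Σ L_i/J_i = (391.8/41.5×10⁹)·(0.162/1.06×10^-7 + 0.601/1.25×10^-7 + 0.432/3.20×10^-8) = 0.1872 rad.

0.187 rad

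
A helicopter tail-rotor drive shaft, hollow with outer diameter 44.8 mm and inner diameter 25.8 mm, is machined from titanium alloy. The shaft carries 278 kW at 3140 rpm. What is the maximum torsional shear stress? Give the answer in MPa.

ω = 2π·3140/60 = 328.8 rad/s, so T = P/ω = 278×10³ / 328.8 = 845.4 N·m.
J = π(d_o⁴ − d_i⁴)/32 = π(0.0448⁴ − 0.0258⁴)/32 = 3.520×10^-7 m⁴.
τ_max = T·r/J = 845.4 × 0.0224 / 3.520×10^-7 = 5.381×10^7 Pa.

53.8 MPa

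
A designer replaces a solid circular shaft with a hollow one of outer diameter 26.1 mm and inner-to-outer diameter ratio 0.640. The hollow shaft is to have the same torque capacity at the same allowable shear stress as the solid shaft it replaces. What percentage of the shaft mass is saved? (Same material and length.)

33.3 %

Equal τ_max and T ⇒ the solid shaft needs d_s³ = d_o³(1−k⁴), so d_s = 26.1·(1−0.640⁴)^(1/3) = 24.55 mm.
Area ratio A_h/A_s = d_o²(1−k²)/d_s² = (1−k²)/(1−k⁴)^(2/3) = 0.6673.
Mass saving = 1 − 0.6673 = 33.3 %.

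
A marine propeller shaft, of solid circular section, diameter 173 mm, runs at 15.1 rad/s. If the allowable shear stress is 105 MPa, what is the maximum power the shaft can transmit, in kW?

J = πd⁴/32 = π(0.173)⁴/32 = 8.794×10^-5 m⁴.
T_max = τ_allow·J/r = 1.05×10^8 × 8.794×10^-5 / 0.0865 = 106700 N·m.
ω = 15.1 rad/s, so P_max = T_max·ω = 1.612×10^6 W.

1610 kW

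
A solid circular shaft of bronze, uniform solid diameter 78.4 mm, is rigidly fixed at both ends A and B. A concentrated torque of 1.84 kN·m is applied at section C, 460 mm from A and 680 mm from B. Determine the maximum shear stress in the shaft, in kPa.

11600 kPa

With uniform GJ and both ends fixed, compatibility θ_AC = θ_CB gives T_A·a = T_B·b, together with T_A + T_B = T₀.
T_A = T₀·b/(a+b) = 1840·680/1140 = 1098 N·m; T_B = 742.5 N·m.
τ in each portion: τ_AC = 1.16×10^7 Pa, τ_CB = 7.85×10^6 Pa; maximum is in AC.
τ_max = T_AC·r/J = 1098·0.0392/3.71×10^-6 = 1.160×10^7 Pa.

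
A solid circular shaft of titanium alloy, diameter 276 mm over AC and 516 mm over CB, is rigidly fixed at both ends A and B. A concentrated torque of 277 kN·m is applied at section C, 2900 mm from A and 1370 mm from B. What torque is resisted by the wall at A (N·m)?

10300 N·m

Compatibility: T_A·a/J_AC = T_B·b/J_CB with T_A + T_B = T₀.
J_AC = 5.70×10^-4 m⁴, J_CB = 6.96×10^-3 m⁴, so T_A = T₀·(J_AC/a)/((J_AC/a)+(J_CB/b)) = 10310 N·m, T_B = 266700 N·m.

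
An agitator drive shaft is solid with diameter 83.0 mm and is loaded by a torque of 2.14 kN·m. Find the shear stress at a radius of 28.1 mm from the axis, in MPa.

J = πd⁴/32 = π(0.0830)⁴/32 = 4.659×10^-6 m⁴.
Shear stress varies linearly with radius: τ = T·r/J = 2140 × 0.0281 / 4.659×10^-6 = 1.291×10^7 Pa.

12.9 MPa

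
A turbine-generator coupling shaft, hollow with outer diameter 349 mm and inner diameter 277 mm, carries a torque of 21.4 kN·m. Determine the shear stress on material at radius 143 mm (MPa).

3.48 MPa

J = π(d_o⁴ − d_i⁴)/32 = π(0.349⁴ − 0.277⁴)/32 = 8.785×10^-4 m⁴.
Shear stress varies linearly with radius: τ = T·r/J = 21400 × 0.143 / 8.785×10^-4 = 3.484×10^6 Pa.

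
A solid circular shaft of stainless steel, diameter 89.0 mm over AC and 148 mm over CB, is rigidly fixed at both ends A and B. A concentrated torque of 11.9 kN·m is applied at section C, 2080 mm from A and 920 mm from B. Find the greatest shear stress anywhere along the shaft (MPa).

Compatibility: T_A·a/J_AC = T_B·b/J_CB with T_A + T_B = T₀.
J_AC = 6.16×10^-6 m⁴, J_CB = 4.71×10^-5 m⁴, so T_A = T₀·(J_AC/a)/((J_AC/a)+(J_CB/b)) = 650.7 N·m, T_B = 11250 N·m.
τ in each portion: τ_AC = 4.70×10^6 Pa, τ_CB = 1.77×10^7 Pa; maximum is in CB.
τ_max = T_CB·r/J = 11250·0.0740/4.71×10^-5 = 1.767×10^7 Pa.

17.7 MPa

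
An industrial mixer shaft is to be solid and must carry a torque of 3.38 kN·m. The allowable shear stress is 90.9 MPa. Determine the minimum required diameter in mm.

57.4 mm

For a solid shaft τ_max = 16T/(πd³), so d = (16T/(π τ_allow))^(1/3) = (16·3380/(π·9.09×10^7))^(1/3) = 0.05743 m.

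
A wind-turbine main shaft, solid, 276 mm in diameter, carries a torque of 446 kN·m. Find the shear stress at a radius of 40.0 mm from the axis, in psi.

J = πd⁴/32 = π(0.276)⁴/32 = 5.697×10^-4 m⁴.
Shear stress varies linearly with radius: τ = T·r/J = 446000 × 0.0400 / 5.697×10^-4 = 3.132×10^7 Pa.

4540 psi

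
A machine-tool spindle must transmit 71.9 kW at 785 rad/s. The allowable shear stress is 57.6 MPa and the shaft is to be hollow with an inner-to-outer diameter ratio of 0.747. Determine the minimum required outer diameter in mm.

22.7 mm

ω = 785 rad/s, so T = P/ω = 71.9×10³ / 785.0 = 91.59 N·m.
For a hollow shaft with d_i/d_o = 0.747: τ_max = 16T/(π d_o³ (1−k⁴)), so d_o = [16T/(π τ_allow (1−k⁴))]^(1/3) = [16·91.59/(π·5.76×10^7·0.6886)]^(1/3) = 0.02274 m.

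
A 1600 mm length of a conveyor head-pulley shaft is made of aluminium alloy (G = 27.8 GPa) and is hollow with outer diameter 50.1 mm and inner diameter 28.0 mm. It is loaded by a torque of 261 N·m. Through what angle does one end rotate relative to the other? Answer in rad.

J = π(d_o⁴ − d_i⁴)/32 = π(0.0501⁴ − 0.0280⁴)/32 = 5.582×10^-7 m⁴.
θ = T·L/(G·J) = 261.0 × 1.60 / (27.8×10⁹ × 5.582×10^-7) = 0.02691 rad.

0.0269 rad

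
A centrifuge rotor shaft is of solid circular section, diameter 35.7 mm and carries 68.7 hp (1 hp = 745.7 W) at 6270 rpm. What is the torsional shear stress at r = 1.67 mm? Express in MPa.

ω = 2π·6270/60 = 656.6 rad/s, so T = P/ω = 68.7×745.7 / 656.6 = 78.02 N·m.
J = πd⁴/32 = π(0.0357)⁴/32 = 1.595×10^-7 m⁴.
Shear stress varies linearly with radius: τ = T·r/J = 78.02 × 0.00167 / 1.595×10^-7 = 8.171×10^5 Pa.

0.817 MPa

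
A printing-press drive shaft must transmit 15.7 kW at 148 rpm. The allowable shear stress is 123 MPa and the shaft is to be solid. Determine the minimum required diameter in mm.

34.7 mm

ω = 2π·148/60 = 15.50 rad/s, so T = P/ω = 15.7×10³ / 15.50 = 1013 N·m.
For a solid shaft τ_max = 16T/(πd³), so d = (16T/(π τ_allow))^(1/3) = (16·1013/(π·1.23×10^8))^(1/3) = 0.03474 m.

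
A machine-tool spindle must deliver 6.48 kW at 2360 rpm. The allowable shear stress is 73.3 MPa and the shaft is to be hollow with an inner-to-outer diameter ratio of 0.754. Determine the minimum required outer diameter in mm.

ω = 2π·2360/60 = 247.1 rad/s, so T = P/ω = 6.48×10³ / 247.1 = 26.22 N·m.
For a hollow shaft with d_i/d_o = 0.754: τ_max = 16T/(π d_o³ (1−k⁴)), so d_o = [16T/(π τ_allow (1−k⁴))]^(1/3) = [16·26.22/(π·7.33×10^7·0.6768)]^(1/3) = 0.01391 m.

13.9 mm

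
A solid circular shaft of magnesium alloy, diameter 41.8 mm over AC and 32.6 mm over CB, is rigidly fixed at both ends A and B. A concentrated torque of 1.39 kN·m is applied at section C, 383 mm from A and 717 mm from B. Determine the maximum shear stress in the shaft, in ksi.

Compatibility: T_A·a/J_AC = T_B·b/J_CB with T_A + T_B = T₀.
J_AC = 3.00×10^-7 m⁴, J_CB = 1.11×10^-7 m⁴, so T_A = T₀·(J_AC/a)/((J_AC/a)+(J_CB/b)) = 1161 N·m, T_B = 229.4 N·m.
τ in each portion: τ_AC = 8.09×10^7 Pa, τ_CB = 3.37×10^7 Pa; maximum is in AC.
τ_max = T_AC·r/J = 1161·0.0209/3.00×10^-7 = 8.093×10^7 Pa.

11.7 ksi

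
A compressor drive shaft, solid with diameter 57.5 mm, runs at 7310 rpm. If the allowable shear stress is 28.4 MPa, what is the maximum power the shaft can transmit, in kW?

812 kW

J = πd⁴/32 = π(0.0575)⁴/32 = 1.073×10^-6 m⁴.
T_max = τ_allow·J/r = 2.84×10^7 × 1.073×10^-6 / 0.0288 = 1060 N·m.
ω = 2π·7310/60 = 765.5 rad/s, so P_max = T_max·ω = 8.115×10^5 W.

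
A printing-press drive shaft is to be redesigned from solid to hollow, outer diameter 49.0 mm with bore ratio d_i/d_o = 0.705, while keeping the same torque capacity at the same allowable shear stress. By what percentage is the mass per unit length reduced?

Equal τ_max and T ⇒ the solid shaft needs d_s³ = d_o³(1−k⁴), so d_s = 49.0·(1−0.705⁴)^(1/3) = 44.58 mm.
Area ratio A_h/A_s = d_o²(1−k²)/d_s² = (1−k²)/(1−k⁴)^(2/3) = 0.6077.
Mass saving = 1 − 0.6077 = 39.2 %.

39.2 %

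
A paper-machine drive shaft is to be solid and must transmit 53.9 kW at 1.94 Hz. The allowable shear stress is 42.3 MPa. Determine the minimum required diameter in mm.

81.0 mm

ω = 2π·1.94 = 12.19 rad/s, so T = P/ω = 53.9×10³ / 12.19 = 4422 N·m.
For a solid shaft τ_max = 16T/(πd³), so d = (16T/(π τ_allow))^(1/3) = (16·4422/(π·4.23×10^7))^(1/3) = 0.08105 m.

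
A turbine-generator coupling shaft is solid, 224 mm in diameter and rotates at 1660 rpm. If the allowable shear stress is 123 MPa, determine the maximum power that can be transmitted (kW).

47200 kW

J = πd⁴/32 = π(0.224)⁴/32 = 2.472×10^-4 m⁴.
T_max = τ_allow·J/r = 1.23×10^8 × 2.472×10^-4 / 0.112 = 271400 N·m.
ω = 2π·1660/60 = 173.8 rad/s, so P_max = T_max·ω = 4.719×10^7 W.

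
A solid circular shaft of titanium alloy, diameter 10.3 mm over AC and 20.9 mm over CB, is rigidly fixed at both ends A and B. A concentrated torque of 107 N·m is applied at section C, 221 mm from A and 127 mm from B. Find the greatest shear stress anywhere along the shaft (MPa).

57.7 MPa

Compatibility: T_A·a/J_AC = T_B·b/J_CB with T_A + T_B = T₀.
J_AC = 1.10×10^-9 m⁴, J_CB = 1.87×10^-8 m⁴, so T_A = T₀·(J_AC/a)/((J_AC/a)+(J_CB/b)) = 3.508 N·m, T_B = 103.5 N·m.
τ in each portion: τ_AC = 1.64×10^7 Pa, τ_CB = 5.77×10^7 Pa; maximum is in CB.
τ_max = T_CB·r/J = 103.5·0.0104/1.87×10^-8 = 5.773×10^7 Pa.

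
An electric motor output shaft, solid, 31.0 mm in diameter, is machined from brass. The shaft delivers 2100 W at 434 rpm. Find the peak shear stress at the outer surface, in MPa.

7.90 MPa

ω = 2π·434/60 = 45.45 rad/s, so T = P/ω = 2100 / 45.45 = 46.21 N·m.
J = πd⁴/32 = π(0.0310)⁴/32 = 9.067×10^-8 m⁴.
τ_max = T·r/J = 46.21 × 0.0155 / 9.067×10^-8 = 7.899×10^6 Pa.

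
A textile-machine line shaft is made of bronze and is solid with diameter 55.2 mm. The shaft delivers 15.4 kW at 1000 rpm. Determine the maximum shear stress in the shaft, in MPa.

4.45 MPa

ω = 2π·1000/60 = 104.7 rad/s, so T = P/ω = 15.4×10³ / 104.7 = 147.1 N·m.
J = πd⁴/32 = π(0.0552)⁴/32 = 9.115×10^-7 m⁴.
τ_max = T·r/J = 147.1 × 0.0276 / 9.115×10^-7 = 4.453×10^6 Pa.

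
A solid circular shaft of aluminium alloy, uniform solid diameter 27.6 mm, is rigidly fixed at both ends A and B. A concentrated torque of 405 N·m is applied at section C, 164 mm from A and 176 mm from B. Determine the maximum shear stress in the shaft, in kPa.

50800 kPa

With uniform GJ and both ends fixed, compatibility θ_AC = θ_CB gives T_A·a = T_B·b, together with T_A + T_B = T₀.
T_A = T₀·b/(a+b) = 405.0·176/340.0 = 209.6 N·m; T_B = 195.4 N·m.
τ in each portion: τ_AC = 5.08×10^7 Pa, τ_CB = 4.73×10^7 Pa; maximum is in AC.
τ_max = T_AC·r/J = 209.6·0.0138/5.70×10^-8 = 5.078×10^7 Pa.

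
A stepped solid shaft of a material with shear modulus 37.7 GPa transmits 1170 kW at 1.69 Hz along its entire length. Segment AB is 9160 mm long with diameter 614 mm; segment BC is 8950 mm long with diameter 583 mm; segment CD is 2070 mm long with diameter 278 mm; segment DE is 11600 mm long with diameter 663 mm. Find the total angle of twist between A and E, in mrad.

ω = 2π·1.69 = 10.62 rad/s, so T = P/ω = 1170×10³ / 10.62 = 110200 N·m.
J_AB = π(0.614)⁴/32 = 0.0140 m⁴; J_BC = π(0.583)⁴/32 = 0.0113 m⁴; J_CD = π(0.278)⁴/32 = 5.86×10^-4 m⁴; J_DE = π(0.663)⁴/32 = 0.0190 m⁴.
θ = (T/G)·Σ L_i/J_i = (110200/37.7×10⁹)·(9.16/0.0140 + 8.95/0.0113 + 2.07/5.86×10^-4 + 11.6/0.0190) = 0.01633 rad.

16.3 mrad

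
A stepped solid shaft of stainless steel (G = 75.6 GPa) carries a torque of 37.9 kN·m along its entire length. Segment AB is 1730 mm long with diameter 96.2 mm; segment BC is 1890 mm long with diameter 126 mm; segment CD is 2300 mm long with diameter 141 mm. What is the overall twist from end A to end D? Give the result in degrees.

J_AB = π(0.0962)⁴/32 = 8.41×10^-6 m⁴; J_BC = π(0.126)⁴/32 = 2.47×10^-5 m⁴; J_CD = π(0.141)⁴/32 = 3.88×10^-5 m⁴.
θ = (T/G)·Σ L_i/J_i = (37900/75.6×10⁹)·(1.73/8.41×10^-6 + 1.89/2.47×10^-5 + 2.30/3.88×10^-5) = 0.1712 rad.

9.81°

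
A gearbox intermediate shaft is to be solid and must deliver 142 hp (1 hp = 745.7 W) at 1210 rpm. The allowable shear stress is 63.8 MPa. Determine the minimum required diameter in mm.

ω = 2π·1210/60 = 126.7 rad/s, so T = P/ω = 142×745.7 / 126.7 = 835.7 N·m.
For a solid shaft τ_max = 16T/(πd³), so d = (16T/(π τ_allow))^(1/3) = (16·835.7/(π·6.38×10^7))^(1/3) = 0.04056 m.

40.6 mm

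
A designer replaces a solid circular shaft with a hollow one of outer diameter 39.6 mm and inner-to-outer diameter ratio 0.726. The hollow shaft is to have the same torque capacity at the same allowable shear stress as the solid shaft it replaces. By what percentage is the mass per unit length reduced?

41.2 %

Equal τ_max and T ⇒ the solid shaft needs d_s³ = d_o³(1−k⁴), so d_s = 39.6·(1−0.726⁴)^(1/3) = 35.53 mm.
Area ratio A_h/A_s = d_o²(1−k²)/d_s² = (1−k²)/(1−k⁴)^(2/3) = 0.5875.
Mass saving = 1 − 0.5875 = 41.2 %.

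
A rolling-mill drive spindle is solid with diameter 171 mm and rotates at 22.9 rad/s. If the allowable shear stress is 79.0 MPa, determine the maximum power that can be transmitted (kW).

J = πd⁴/32 = π(0.171)⁴/32 = 8.394×10^-5 m⁴.
T_max = τ_allow·J/r = 7.90×10^7 × 8.394×10^-5 / 0.0855 = 77560 N·m.
ω = 22.9 rad/s, so P_max = T_max·ω = 1.776×10^6 W.

1780 kW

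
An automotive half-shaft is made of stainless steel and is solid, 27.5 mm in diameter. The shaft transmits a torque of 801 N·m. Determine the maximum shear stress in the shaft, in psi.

28500 psi

J = πd⁴/32 = π(0.0275)⁴/32 = 5.615×10^-8 m⁴.
τ_max = T·r/J = 801.0 × 0.0138 / 5.615×10^-8 = 1.962×10^8 Pa.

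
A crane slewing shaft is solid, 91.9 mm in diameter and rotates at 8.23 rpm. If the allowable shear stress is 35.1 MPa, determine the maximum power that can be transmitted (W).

4610 W

J = πd⁴/32 = π(0.0919)⁴/32 = 7.003×10^-6 m⁴.
T_max = τ_allow·J/r = 3.51×10^7 × 7.003×10^-6 / 0.0460 = 5349 N·m.
ω = 2π·8.23/60 = 0.8618 rad/s, so P_max = T_max·ω = 4610 W.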